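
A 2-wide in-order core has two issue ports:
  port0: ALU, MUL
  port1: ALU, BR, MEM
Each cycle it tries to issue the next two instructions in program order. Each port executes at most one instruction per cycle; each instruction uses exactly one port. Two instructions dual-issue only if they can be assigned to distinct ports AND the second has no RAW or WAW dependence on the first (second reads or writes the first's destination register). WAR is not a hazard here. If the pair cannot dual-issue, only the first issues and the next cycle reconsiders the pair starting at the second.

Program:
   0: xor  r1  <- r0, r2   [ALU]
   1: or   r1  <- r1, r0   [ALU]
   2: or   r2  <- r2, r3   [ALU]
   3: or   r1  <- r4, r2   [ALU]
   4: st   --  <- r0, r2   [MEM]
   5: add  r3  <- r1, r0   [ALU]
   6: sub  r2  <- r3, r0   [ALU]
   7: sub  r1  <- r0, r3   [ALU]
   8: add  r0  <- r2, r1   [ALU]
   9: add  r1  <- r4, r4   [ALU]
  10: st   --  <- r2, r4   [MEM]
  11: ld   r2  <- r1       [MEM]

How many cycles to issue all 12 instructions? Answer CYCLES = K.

  cy0 -> i0 (xor) RAW+WAW r1
  cy1 -> i1+i2 (or+or) dual
  cy2 -> i3+i4 (or+st) dual
  cy3 -> i5 (add) RAW r3
  cy4 -> i6+i7 (sub+sub) dual
  cy5 -> i8+i9 (add+add) dual
  cy6 -> i10 (st) no-port MEM/MEM
  cy7 -> i11 (ld) tail

CYCLES = 8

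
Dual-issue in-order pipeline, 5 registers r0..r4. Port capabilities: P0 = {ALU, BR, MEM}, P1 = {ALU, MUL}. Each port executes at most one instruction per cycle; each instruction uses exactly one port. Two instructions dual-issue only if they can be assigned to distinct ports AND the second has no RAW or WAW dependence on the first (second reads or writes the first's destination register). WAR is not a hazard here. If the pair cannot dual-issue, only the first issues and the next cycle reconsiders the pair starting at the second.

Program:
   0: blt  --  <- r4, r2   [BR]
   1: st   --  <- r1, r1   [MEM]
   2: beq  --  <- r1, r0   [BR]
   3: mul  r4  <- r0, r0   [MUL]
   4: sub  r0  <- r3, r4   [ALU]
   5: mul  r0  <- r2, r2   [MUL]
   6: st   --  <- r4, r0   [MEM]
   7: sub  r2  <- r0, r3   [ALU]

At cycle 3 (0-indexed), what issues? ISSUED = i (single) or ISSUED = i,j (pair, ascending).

ISSUED = 4

  cy0 -> i0 (blt) no-port BR/MEM
  cy1 -> i1 (st) no-port MEM/BR
  cy2 -> i2,i3 (beq mul) 2-wide
  cy3 -> i4 (sub) WAW r0
  cy4 -> i5 (mul) RAW r0
  cy5 -> i6,i7 (st sub) 2-wide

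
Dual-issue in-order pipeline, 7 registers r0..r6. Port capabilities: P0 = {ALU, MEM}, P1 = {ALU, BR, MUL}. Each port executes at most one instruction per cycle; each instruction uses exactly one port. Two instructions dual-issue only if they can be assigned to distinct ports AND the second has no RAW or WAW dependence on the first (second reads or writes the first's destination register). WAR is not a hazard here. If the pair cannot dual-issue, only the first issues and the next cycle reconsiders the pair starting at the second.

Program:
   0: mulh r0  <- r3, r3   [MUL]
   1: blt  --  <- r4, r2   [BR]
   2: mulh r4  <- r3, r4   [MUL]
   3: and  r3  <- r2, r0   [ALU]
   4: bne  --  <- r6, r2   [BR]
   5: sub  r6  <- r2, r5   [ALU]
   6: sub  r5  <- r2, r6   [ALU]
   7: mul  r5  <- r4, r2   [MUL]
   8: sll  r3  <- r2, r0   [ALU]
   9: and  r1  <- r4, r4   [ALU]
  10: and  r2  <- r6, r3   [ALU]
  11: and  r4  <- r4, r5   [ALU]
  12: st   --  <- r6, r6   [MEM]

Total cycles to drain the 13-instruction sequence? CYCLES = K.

CYCLES = 8

0. mulh.MUL @i0  | no-port MUL/BR
1. blt.BR @i1  | no-port BR/MUL
2. mulh.MUL;and.ALU @i2/i3  | 2-wide
3. bne.BR;sub.ALU @i4/i5  | 2-wide
4. sub.ALU @i6  | WAW r5
5. mul.MUL;sll.ALU @i7/i8  | 2-wide
6. and.ALU;and.ALU @i9/i10  | 2-wide
7. and.ALU;st.MEM @i11/i12  | 2-wide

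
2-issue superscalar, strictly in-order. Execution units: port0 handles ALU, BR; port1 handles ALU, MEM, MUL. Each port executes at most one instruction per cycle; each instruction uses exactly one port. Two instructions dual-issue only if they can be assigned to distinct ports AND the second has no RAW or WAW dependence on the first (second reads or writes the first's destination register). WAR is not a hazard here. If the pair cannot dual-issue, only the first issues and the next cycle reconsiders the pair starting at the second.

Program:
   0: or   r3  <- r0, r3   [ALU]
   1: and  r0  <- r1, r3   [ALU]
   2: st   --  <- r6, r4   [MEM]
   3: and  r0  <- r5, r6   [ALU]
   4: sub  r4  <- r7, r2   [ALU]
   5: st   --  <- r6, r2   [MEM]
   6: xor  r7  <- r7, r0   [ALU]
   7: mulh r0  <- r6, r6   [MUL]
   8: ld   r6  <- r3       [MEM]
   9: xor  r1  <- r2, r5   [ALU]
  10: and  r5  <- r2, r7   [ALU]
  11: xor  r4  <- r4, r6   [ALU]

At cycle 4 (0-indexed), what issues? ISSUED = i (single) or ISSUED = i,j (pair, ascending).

c0: i0 or  RAW r3
c1: i1&i2 and/st  2-wide
c2: i3&i4 and/sub  2-wide
c3: i5&i6 st/xor  2-wide
c4: i7 mulh  no-port MUL/MEM
c5: i8&i9 ld/xor  2-wide
c6: i10&i11 and/xor  2-wide

ISSUED = 7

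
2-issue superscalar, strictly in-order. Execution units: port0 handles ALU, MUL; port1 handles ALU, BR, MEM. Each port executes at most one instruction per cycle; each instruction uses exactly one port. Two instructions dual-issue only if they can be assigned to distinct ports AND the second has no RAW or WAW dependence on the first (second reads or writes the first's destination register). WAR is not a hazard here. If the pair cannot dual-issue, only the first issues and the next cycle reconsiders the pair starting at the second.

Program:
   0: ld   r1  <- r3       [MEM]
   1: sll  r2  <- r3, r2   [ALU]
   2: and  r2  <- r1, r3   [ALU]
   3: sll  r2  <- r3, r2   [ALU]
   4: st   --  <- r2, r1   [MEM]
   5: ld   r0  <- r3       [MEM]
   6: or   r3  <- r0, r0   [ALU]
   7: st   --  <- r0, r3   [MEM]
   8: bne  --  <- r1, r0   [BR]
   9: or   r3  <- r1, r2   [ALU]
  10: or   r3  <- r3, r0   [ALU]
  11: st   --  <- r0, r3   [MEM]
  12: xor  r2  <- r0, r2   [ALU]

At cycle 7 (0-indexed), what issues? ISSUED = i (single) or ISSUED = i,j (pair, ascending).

ISSUED = 8,9

c0: i0&i1 ld.MEM/sll.ALU  2-wide
c1: i2 and.ALU  RAW+WAW r2
c2: i3 sll.ALU  RAW r2
c3: i4 st.MEM  no-port MEM/MEM
c4: i5 ld.MEM  RAW r0
c5: i6 or.ALU  RAW r3
c6: i7 st.MEM  no-port MEM/BR
c7: i8&i9 bne.BR/or.ALU  2-wide
c8: i10 or.ALU  RAW r3
c9: i11&i12 st.MEM/xor.ALU  2-wide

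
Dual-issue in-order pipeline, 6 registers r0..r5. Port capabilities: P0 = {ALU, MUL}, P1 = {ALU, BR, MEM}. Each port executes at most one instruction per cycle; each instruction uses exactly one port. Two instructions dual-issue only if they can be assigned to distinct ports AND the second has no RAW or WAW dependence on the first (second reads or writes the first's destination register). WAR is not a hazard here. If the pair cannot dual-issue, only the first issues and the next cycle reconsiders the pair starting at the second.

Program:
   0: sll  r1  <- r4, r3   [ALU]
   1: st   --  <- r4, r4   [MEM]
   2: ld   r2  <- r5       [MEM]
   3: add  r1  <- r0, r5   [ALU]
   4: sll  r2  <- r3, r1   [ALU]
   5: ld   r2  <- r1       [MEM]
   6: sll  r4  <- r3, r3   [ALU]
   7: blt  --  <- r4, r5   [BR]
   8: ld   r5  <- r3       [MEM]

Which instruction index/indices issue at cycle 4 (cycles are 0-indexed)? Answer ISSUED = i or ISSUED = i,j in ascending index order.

ISSUED = 7

  cy0 -> i0&i1 (sll st) dual
  cy1 -> i2&i3 (ld add) dual
  cy2 -> i4 (sll) WAW r2
  cy3 -> i5&i6 (ld sll) dual
  cy4 -> i7 (blt) no-port BR/MEM
  cy5 -> i8 (ld) tail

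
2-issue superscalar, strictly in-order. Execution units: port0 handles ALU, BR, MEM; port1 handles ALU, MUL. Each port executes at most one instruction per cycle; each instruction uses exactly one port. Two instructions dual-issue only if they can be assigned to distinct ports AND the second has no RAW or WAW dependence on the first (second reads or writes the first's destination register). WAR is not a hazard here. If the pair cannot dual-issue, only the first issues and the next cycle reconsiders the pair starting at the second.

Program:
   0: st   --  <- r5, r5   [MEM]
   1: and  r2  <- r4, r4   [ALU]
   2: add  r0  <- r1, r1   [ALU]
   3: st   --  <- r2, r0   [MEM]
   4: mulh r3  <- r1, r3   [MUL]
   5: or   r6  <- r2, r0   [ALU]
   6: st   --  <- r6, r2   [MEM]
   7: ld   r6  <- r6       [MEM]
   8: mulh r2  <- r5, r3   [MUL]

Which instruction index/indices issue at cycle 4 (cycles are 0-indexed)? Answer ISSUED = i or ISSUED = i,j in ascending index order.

ISSUED = 6

c0: i0,i1 st.MEM+and.ALU  2-wide
c1: i2 add.ALU  RAW r0
c2: i3,i4 st.MEM+mulh.MUL  2-wide
c3: i5 or.ALU  RAW r6
c4: i6 st.MEM  no-port MEM/MEM
c5: i7,i8 ld.MEM+mulh.MUL  2-wide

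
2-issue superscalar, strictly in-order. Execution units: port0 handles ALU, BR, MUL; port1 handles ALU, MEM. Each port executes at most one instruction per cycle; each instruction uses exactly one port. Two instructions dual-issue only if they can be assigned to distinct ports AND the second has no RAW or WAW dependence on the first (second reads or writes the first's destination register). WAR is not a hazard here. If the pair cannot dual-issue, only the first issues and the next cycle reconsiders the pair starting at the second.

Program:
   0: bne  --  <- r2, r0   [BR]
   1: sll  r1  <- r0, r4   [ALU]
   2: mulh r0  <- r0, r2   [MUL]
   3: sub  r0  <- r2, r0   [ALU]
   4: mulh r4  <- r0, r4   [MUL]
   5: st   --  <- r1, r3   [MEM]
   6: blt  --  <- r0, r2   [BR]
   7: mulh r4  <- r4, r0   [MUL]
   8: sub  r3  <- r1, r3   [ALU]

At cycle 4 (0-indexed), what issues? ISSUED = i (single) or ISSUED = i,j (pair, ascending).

c0: i0,i1 bne.BR/sll.ALU  pair
c1: i2 mulh.MUL  RAW+WAW r0
c2: i3 sub.ALU  RAW r0
c3: i4,i5 mulh.MUL/st.MEM  pair
c4: i6 blt.BR  no-port BR/MUL
c5: i7,i8 mulh.MUL/sub.ALU  pair

ISSUED = 6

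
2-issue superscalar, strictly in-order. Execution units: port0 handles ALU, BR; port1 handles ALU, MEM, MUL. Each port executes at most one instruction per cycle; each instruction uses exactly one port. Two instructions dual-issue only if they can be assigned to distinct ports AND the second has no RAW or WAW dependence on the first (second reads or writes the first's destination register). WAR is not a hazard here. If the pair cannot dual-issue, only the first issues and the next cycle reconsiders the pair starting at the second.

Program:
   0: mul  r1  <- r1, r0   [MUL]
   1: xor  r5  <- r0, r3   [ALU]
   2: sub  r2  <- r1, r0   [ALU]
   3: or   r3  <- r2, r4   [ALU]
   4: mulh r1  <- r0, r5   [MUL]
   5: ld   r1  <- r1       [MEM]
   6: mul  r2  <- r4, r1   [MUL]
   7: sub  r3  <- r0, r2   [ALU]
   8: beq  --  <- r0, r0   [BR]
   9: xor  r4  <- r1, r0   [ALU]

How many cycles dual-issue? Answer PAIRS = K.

0. mul+xor @i0+i1  | pair
1. sub @i2  | RAW r2
2. or+mulh @i3+i4  | pair
3. ld @i5  | no-port MEM/MUL
4. mul @i6  | RAW r2
5. sub+beq @i7+i8  | pair
6. xor @i9  | tail

PAIRS = 3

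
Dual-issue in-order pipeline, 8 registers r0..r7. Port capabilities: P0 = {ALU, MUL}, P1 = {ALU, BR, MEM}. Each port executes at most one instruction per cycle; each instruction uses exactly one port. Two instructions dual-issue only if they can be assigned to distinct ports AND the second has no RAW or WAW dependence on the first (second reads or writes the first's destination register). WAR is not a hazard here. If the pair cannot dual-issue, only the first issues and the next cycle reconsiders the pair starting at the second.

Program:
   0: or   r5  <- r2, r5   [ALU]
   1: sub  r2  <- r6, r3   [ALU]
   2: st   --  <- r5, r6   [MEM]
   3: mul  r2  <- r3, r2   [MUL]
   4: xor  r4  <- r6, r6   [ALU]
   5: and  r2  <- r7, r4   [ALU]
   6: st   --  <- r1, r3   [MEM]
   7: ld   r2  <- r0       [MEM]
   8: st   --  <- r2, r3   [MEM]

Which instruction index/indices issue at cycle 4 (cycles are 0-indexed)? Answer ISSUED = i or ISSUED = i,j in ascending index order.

[0] i0&i1  or/sub  -- dual
[1] i2&i3  st/mul  -- dual
[2] i4  xor  -- RAW r4
[3] i5&i6  and/st  -- dual
[4] i7  ld  -- no-port MEM/MEM
[5] i8  st  -- tail

ISSUED = 7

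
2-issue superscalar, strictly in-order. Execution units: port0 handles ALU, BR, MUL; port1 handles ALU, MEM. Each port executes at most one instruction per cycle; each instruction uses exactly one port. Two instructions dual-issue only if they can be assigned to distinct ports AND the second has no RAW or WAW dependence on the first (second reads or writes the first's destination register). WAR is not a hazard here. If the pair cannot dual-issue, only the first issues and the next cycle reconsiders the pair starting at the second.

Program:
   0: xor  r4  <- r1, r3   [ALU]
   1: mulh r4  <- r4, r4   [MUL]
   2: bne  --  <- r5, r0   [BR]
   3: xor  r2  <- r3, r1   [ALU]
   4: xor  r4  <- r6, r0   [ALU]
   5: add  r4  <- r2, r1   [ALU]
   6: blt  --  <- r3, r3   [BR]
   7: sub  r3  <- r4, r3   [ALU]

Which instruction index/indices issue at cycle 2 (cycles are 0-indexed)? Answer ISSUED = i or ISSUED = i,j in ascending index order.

[0] i0  xor.ALU  -- RAW+WAW r4
[1] i1  mulh.MUL  -- no-port MUL/BR
[2] i2&i3  bne.BR+xor.ALU  -- dual
[3] i4  xor.ALU  -- WAW r4
[4] i5&i6  add.ALU+blt.BR  -- dual
[5] i7  sub.ALU  -- tail

ISSUED = 2,3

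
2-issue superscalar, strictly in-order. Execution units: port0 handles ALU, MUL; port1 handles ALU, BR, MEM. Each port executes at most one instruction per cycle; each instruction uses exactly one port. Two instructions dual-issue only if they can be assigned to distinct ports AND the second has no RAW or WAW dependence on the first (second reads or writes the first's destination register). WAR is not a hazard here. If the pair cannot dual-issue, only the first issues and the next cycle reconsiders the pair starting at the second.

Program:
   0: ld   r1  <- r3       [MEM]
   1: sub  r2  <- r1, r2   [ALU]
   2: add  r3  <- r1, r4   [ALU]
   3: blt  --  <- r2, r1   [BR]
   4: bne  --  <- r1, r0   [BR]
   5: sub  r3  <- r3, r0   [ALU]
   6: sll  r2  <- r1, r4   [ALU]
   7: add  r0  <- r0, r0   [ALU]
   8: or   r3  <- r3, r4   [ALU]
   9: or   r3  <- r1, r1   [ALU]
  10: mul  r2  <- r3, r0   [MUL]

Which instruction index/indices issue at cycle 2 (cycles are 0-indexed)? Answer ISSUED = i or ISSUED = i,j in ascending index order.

ISSUED = 3

t=0 i0:ld ; RAW r1
t=1 i1/i2:sub+add ; 2-wide
t=2 i3:blt ; no-port BR/BR
t=3 i4/i5:bne+sub ; 2-wide
t=4 i6/i7:sll+add ; 2-wide
t=5 i8:or ; WAW r3
t=6 i9:or ; RAW r3
t=7 i10:mul ; tail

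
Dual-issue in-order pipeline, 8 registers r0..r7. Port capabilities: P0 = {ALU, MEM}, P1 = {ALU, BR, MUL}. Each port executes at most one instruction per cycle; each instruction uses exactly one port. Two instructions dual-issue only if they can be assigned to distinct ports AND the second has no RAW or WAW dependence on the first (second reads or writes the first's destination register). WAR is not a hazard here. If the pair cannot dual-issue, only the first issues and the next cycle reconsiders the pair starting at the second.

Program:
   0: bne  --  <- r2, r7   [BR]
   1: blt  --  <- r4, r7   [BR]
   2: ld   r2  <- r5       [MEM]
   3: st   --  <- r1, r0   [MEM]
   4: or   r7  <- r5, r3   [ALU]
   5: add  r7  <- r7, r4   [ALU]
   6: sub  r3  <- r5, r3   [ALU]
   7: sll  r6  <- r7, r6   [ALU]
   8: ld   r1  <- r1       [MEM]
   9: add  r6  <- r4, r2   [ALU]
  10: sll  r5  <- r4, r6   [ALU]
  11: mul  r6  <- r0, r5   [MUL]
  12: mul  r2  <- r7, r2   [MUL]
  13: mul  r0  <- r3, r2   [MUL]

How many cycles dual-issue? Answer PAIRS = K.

0. bne @i0  | no-port BR/BR
1. blt;ld @i1,i2  | pair
2. st;or @i3,i4  | pair
3. add;sub @i5,i6  | pair
4. sll;ld @i7,i8  | pair
5. add @i9  | RAW r6
6. sll @i10  | RAW r5
7. mul @i11  | no-port MUL/MUL
8. mul @i12  | no-port MUL/MUL
9. mul @i13  | tail

PAIRS = 4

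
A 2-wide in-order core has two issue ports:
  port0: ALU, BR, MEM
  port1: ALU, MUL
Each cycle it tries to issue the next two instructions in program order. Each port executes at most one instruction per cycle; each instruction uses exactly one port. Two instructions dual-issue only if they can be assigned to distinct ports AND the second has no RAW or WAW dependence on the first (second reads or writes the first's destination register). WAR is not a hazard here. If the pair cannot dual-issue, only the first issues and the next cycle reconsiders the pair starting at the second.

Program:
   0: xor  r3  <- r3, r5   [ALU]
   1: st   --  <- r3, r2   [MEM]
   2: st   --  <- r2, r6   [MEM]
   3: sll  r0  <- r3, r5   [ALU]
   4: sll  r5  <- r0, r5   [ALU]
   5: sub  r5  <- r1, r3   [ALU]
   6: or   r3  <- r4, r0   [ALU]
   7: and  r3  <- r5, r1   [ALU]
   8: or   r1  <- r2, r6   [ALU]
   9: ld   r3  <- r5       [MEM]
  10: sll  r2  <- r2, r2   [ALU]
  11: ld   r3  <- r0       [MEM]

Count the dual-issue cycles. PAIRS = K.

PAIRS = 4

c0: i0 xor  RAW r3
c1: i1 st  no-port MEM/MEM
c2: i2/i3 st sll  dual
c3: i4 sll  WAW r5
c4: i5/i6 sub or  dual
c5: i7/i8 and or  dual
c6: i9/i10 ld sll  dual
c7: i11 ld  tail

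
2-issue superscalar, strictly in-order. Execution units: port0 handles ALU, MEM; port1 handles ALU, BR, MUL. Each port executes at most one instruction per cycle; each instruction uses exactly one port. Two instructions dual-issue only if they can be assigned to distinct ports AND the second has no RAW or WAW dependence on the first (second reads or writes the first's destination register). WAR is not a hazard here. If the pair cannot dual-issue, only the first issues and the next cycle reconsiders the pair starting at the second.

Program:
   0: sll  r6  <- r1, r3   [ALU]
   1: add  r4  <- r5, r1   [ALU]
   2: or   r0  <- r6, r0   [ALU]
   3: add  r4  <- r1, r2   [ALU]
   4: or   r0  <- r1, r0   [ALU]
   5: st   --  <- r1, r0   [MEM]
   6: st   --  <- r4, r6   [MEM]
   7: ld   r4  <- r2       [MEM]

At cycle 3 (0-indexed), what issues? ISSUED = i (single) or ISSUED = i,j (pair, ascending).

[0] i0+i1  sll add  -- pair
[1] i2+i3  or add  -- pair
[2] i4  or  -- RAW r0
[3] i5  st  -- no-port MEM/MEM
[4] i6  st  -- no-port MEM/MEM
[5] i7  ld  -- tail

ISSUED = 5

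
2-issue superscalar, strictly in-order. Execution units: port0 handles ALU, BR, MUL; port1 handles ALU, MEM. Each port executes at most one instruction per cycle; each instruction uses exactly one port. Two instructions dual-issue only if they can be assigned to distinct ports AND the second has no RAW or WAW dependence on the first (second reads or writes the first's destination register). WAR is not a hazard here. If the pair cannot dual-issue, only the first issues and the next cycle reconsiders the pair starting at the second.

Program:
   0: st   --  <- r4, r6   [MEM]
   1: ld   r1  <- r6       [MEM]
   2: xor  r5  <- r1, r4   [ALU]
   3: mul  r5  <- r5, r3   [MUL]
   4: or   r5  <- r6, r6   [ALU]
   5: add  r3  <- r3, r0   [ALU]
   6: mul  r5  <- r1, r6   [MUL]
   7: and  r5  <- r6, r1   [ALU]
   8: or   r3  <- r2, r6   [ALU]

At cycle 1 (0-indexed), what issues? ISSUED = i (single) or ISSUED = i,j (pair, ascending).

ISSUED = 1

[0] i0  st.MEM  -- no-port MEM/MEM
[1] i1  ld.MEM  -- RAW r1
[2] i2  xor.ALU  -- RAW+WAW r5
[3] i3  mul.MUL  -- WAW r5
[4] i4,i5  or.ALU+add.ALU  -- 2-wide
[5] i6  mul.MUL  -- WAW r5
[6] i7,i8  and.ALU+or.ALU  -- 2-wide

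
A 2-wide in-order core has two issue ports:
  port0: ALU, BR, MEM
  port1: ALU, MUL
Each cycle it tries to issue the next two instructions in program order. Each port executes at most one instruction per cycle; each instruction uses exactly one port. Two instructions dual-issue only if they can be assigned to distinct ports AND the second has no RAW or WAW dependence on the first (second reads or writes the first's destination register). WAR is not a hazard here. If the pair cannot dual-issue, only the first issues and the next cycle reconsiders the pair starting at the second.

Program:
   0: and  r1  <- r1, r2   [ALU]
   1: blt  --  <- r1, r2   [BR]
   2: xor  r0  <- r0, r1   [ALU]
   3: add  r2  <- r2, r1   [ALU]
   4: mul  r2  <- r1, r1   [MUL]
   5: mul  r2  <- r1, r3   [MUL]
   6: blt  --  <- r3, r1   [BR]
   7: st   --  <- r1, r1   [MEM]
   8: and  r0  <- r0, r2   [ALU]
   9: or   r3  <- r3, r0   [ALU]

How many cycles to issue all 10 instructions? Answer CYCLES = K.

CYCLES = 7

[0] i0  and.ALU  -- RAW r1
[1] i1&i2  blt.BR xor.ALU  -- 2-wide
[2] i3  add.ALU  -- WAW r2
[3] i4  mul.MUL  -- no-port MUL/MUL
[4] i5&i6  mul.MUL blt.BR  -- 2-wide
[5] i7&i8  st.MEM and.ALU  -- 2-wide
[6] i9  or.ALU  -- tail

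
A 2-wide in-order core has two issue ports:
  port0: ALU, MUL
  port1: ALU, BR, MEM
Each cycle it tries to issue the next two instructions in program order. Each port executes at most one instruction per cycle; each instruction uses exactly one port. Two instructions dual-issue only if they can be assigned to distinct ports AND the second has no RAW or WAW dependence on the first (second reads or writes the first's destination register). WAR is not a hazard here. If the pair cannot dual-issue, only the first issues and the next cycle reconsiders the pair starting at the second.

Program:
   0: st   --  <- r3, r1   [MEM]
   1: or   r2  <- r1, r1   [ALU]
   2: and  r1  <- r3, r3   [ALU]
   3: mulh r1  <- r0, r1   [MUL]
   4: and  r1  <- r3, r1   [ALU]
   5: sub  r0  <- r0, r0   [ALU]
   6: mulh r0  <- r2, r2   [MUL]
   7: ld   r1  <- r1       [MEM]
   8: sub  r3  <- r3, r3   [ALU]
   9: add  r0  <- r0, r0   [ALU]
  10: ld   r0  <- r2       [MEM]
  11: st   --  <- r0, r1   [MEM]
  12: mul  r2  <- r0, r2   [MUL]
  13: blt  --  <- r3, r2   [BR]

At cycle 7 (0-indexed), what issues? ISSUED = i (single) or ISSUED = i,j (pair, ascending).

c0: i0&i1 st+or  pair
c1: i2 and  RAW+WAW r1
c2: i3 mulh  RAW+WAW r1
c3: i4&i5 and+sub  pair
c4: i6&i7 mulh+ld  pair
c5: i8&i9 sub+add  pair
c6: i10 ld  no-port MEM/MEM
c7: i11&i12 st+mul  pair
c8: i13 blt  tail

ISSUED = 11,12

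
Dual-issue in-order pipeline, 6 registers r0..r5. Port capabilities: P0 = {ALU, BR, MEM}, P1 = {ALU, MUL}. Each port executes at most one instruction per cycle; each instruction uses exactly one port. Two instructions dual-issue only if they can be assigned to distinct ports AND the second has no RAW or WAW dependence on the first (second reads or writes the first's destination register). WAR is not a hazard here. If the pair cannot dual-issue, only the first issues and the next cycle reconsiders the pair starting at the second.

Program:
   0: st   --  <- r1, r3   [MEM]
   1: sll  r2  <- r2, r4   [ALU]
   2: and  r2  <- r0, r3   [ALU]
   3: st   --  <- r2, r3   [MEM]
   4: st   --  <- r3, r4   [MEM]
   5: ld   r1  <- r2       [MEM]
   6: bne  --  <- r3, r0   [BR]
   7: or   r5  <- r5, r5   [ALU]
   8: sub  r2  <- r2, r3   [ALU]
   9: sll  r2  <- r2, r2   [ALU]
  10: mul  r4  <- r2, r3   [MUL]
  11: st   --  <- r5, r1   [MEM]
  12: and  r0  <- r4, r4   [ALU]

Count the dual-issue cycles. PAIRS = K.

  cy0 -> i0/i1 (st.MEM+sll.ALU) dual
  cy1 -> i2 (and.ALU) RAW r2
  cy2 -> i3 (st.MEM) no-port MEM/MEM
  cy3 -> i4 (st.MEM) no-port MEM/MEM
  cy4 -> i5 (ld.MEM) no-port MEM/BR
  cy5 -> i6/i7 (bne.BR+or.ALU) dual
  cy6 -> i8 (sub.ALU) RAW+WAW r2
  cy7 -> i9 (sll.ALU) RAW r2
  cy8 -> i10/i11 (mul.MUL+st.MEM) dual
  cy9 -> i12 (and.ALU) tail

PAIRS = 3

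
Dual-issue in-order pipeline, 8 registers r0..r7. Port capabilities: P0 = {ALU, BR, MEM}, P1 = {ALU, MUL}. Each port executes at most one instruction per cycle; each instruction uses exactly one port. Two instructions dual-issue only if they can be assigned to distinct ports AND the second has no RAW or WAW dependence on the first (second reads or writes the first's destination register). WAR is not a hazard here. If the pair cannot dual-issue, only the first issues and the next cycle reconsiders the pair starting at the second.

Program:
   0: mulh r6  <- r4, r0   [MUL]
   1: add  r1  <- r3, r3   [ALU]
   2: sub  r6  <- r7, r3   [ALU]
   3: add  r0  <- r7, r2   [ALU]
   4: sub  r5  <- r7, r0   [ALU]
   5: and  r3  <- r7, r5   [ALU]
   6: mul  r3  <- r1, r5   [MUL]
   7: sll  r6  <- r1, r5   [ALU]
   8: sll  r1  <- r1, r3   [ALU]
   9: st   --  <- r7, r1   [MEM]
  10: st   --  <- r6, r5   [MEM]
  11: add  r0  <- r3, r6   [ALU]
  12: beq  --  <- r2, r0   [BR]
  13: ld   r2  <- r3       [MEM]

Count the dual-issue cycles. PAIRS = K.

PAIRS = 4

#0 head=0: mulh.MUL+add.ALU i0+i1 2-wide
#1 head=2: sub.ALU+add.ALU i2+i3 2-wide
#2 head=4: sub.ALU i4 RAW r5
#3 head=5: and.ALU i5 WAW r3
#4 head=6: mul.MUL+sll.ALU i6+i7 2-wide
#5 head=8: sll.ALU i8 RAW r1
#6 head=9: st.MEM i9 no-port MEM/MEM
#7 head=10: st.MEM+add.ALU i10+i11 2-wide
#8 head=12: beq.BR i12 no-port BR/MEM
#9 head=13: ld.MEM i13 tail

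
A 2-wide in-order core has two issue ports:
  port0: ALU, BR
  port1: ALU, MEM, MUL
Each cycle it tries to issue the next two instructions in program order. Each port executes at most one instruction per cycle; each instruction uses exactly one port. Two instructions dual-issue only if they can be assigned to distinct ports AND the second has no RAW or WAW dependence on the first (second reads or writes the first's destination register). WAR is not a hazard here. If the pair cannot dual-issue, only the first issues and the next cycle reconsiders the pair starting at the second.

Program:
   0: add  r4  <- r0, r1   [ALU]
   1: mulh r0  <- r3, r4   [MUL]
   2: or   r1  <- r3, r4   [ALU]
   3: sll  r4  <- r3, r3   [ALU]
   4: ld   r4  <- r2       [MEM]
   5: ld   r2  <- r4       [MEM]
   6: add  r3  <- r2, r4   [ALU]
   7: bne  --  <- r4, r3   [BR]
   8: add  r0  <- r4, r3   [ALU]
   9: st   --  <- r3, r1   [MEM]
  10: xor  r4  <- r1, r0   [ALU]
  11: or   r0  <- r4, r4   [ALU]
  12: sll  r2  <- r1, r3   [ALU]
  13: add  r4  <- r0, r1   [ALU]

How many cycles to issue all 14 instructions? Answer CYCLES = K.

CYCLES = 10

#0 head=0: add.ALU i0 RAW r4
#1 head=1: mulh.MUL;or.ALU i1&i2 dual
#2 head=3: sll.ALU i3 WAW r4
#3 head=4: ld.MEM i4 no-port MEM/MEM
#4 head=5: ld.MEM i5 RAW r2
#5 head=6: add.ALU i6 RAW r3
#6 head=7: bne.BR;add.ALU i7&i8 dual
#7 head=9: st.MEM;xor.ALU i9&i10 dual
#8 head=11: or.ALU;sll.ALU i11&i12 dual
#9 head=13: add.ALU i13 tail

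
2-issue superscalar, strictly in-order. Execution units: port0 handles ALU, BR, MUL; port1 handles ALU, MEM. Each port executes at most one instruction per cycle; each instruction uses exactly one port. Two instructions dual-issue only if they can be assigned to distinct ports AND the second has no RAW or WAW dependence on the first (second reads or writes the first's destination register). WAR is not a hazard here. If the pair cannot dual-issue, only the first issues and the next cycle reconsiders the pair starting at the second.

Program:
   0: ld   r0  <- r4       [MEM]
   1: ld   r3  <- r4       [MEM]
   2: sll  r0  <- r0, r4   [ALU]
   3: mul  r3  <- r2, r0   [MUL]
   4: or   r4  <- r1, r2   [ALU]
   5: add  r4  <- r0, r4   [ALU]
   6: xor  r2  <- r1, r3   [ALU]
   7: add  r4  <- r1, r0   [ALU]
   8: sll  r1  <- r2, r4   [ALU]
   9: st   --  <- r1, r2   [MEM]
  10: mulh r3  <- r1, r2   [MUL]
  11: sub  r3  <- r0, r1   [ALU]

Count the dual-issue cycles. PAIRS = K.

  cy0 -> i0 (ld) no-port MEM/MEM
  cy1 -> i1+i2 (ld+sll) dual
  cy2 -> i3+i4 (mul+or) dual
  cy3 -> i5+i6 (add+xor) dual
  cy4 -> i7 (add) RAW r4
  cy5 -> i8 (sll) RAW r1
  cy6 -> i9+i10 (st+mulh) dual
  cy7 -> i11 (sub) tail

PAIRS = 4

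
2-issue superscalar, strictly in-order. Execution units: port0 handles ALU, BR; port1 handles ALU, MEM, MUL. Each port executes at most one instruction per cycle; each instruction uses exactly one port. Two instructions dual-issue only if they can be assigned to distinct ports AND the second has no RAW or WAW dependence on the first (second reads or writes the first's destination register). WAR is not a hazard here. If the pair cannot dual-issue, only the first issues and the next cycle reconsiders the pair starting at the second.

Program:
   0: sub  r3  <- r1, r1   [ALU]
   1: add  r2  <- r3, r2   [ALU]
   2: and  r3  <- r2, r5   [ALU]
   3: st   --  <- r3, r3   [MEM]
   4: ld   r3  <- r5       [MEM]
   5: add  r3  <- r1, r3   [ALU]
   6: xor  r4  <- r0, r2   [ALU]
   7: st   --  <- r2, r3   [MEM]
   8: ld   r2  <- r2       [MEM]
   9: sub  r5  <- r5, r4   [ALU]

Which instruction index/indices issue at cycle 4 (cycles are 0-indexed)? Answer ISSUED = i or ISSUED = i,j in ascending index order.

ISSUED = 4

0. sub @i0  | RAW r3
1. add @i1  | RAW r2
2. and @i2  | RAW r3
3. st @i3  | no-port MEM/MEM
4. ld @i4  | RAW+WAW r3
5. add+xor @i5/i6  | dual
6. st @i7  | no-port MEM/MEM
7. ld+sub @i8/i9  | dual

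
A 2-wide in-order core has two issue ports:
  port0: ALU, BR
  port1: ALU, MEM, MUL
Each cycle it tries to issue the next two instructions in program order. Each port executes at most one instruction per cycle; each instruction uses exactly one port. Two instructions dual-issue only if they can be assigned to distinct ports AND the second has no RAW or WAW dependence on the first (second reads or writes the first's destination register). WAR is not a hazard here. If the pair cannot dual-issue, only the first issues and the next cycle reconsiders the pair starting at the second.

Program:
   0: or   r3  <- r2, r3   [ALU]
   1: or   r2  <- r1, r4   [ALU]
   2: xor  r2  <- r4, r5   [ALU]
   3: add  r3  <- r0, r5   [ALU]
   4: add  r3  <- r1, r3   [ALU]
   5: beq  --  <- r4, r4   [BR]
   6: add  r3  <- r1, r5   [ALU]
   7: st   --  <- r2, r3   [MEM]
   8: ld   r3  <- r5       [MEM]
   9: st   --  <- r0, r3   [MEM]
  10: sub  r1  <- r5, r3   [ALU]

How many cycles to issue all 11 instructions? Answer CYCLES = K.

  cy0 -> i0&i1 (or+or) 2-wide
  cy1 -> i2&i3 (xor+add) 2-wide
  cy2 -> i4&i5 (add+beq) 2-wide
  cy3 -> i6 (add) RAW r3
  cy4 -> i7 (st) no-port MEM/MEM
  cy5 -> i8 (ld) no-port MEM/MEM
  cy6 -> i9&i10 (st+sub) 2-wide

CYCLES = 7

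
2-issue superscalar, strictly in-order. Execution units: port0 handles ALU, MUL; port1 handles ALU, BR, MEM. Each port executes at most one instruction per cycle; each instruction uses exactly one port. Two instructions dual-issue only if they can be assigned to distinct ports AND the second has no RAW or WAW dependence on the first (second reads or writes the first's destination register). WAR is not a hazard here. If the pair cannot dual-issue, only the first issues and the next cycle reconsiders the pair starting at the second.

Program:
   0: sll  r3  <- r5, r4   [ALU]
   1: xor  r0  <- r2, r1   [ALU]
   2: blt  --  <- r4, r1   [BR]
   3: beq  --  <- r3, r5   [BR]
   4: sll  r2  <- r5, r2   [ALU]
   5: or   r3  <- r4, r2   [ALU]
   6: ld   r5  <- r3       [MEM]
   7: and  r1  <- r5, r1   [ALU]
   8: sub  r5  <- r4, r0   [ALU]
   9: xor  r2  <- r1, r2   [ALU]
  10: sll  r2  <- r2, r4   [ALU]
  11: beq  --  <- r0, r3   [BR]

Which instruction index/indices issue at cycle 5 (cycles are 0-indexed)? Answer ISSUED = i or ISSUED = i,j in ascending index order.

ISSUED = 7,8

0. sll.ALU/xor.ALU @i0+i1  | 2-wide
1. blt.BR @i2  | no-port BR/BR
2. beq.BR/sll.ALU @i3+i4  | 2-wide
3. or.ALU @i5  | RAW r3
4. ld.MEM @i6  | RAW r5
5. and.ALU/sub.ALU @i7+i8  | 2-wide
6. xor.ALU @i9  | RAW+WAW r2
7. sll.ALU/beq.BR @i10+i11  | 2-wide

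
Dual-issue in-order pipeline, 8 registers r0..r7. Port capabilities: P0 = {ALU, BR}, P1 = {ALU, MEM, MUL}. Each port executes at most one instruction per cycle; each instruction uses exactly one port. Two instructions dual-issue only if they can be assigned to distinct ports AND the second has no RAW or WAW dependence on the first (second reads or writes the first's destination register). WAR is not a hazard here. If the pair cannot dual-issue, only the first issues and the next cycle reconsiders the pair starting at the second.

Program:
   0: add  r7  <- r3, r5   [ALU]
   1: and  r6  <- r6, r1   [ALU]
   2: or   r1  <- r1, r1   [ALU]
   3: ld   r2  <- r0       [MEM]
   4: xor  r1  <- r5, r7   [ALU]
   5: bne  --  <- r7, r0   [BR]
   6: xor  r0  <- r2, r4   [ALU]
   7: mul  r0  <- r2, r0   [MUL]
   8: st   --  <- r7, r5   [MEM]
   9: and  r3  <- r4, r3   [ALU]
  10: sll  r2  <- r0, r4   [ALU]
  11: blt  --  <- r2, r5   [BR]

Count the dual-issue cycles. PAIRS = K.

c0: i0/i1 add.ALU and.ALU  pair
c1: i2/i3 or.ALU ld.MEM  pair
c2: i4/i5 xor.ALU bne.BR  pair
c3: i6 xor.ALU  RAW+WAW r0
c4: i7 mul.MUL  no-port MUL/MEM
c5: i8/i9 st.MEM and.ALU  pair
c6: i10 sll.ALU  RAW r2
c7: i11 blt.BR  tail

PAIRS = 4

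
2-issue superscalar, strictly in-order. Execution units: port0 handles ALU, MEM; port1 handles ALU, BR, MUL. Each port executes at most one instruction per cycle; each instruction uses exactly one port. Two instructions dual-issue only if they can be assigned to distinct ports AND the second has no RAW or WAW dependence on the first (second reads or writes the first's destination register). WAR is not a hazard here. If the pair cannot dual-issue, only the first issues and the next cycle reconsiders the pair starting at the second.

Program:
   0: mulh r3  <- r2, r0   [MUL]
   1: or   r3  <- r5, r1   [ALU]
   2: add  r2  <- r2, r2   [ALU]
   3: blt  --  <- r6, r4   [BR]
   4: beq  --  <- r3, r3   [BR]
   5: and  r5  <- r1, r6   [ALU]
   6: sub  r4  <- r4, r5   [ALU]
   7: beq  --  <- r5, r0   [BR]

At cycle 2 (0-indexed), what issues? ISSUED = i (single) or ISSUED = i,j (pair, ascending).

0. mulh @i0  | WAW r3
1. or add @i1+i2  | pair
2. blt @i3  | no-port BR/BR
3. beq and @i4+i5  | pair
4. sub beq @i6+i7  | pair

ISSUED = 3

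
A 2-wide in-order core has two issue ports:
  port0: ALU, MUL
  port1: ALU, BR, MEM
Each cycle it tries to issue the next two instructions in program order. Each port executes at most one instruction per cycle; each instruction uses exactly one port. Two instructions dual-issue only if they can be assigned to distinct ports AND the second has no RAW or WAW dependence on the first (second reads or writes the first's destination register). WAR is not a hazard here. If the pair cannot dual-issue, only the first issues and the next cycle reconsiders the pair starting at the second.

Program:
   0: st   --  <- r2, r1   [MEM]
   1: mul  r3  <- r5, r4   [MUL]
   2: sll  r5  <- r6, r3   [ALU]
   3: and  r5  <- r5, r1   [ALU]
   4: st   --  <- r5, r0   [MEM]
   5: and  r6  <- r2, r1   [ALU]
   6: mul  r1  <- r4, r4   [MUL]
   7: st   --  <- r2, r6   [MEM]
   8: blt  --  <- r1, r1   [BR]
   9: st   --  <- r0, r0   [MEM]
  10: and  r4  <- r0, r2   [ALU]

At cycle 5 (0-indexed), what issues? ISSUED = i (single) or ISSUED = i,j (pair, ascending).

ISSUED = 8

c0: i0/i1 st.MEM;mul.MUL  pair
c1: i2 sll.ALU  RAW+WAW r5
c2: i3 and.ALU  RAW r5
c3: i4/i5 st.MEM;and.ALU  pair
c4: i6/i7 mul.MUL;st.MEM  pair
c5: i8 blt.BR  no-port BR/MEM
c6: i9/i10 st.MEM;and.ALU  pair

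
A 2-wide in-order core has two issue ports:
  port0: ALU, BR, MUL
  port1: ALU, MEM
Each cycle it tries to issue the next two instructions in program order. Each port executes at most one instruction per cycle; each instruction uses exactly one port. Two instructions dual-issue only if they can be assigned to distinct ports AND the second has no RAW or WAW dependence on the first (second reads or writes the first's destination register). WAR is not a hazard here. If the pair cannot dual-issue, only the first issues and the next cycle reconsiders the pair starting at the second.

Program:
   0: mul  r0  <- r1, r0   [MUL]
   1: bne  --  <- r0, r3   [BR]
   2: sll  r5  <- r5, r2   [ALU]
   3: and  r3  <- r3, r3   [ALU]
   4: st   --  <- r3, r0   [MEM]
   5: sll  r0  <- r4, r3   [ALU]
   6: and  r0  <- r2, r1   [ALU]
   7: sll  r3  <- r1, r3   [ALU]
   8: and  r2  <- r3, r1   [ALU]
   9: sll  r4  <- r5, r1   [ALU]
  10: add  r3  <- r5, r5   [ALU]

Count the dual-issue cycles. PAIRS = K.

t=0 i0:mul.MUL ; no-port MUL/BR
t=1 i1+i2:bne.BR sll.ALU ; pair
t=2 i3:and.ALU ; RAW r3
t=3 i4+i5:st.MEM sll.ALU ; pair
t=4 i6+i7:and.ALU sll.ALU ; pair
t=5 i8+i9:and.ALU sll.ALU ; pair
t=6 i10:add.ALU ; tail

PAIRS = 4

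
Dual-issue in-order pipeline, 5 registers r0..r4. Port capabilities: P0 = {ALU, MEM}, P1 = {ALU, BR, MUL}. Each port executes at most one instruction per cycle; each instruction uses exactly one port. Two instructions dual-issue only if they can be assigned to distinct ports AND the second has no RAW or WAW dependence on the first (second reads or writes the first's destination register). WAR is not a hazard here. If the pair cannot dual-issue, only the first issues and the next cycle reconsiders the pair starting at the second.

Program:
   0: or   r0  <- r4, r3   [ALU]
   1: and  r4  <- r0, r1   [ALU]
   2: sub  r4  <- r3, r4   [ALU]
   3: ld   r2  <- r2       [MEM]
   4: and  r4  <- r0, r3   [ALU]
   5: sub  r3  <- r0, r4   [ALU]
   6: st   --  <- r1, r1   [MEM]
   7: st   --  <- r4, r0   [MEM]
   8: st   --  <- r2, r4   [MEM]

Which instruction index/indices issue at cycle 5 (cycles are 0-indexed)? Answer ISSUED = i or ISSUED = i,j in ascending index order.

t=0 i0:or.ALU ; RAW r0
t=1 i1:and.ALU ; RAW+WAW r4
t=2 i2&i3:sub.ALU/ld.MEM ; 2-wide
t=3 i4:and.ALU ; RAW r4
t=4 i5&i6:sub.ALU/st.MEM ; 2-wide
t=5 i7:st.MEM ; no-port MEM/MEM
t=6 i8:st.MEM ; tail

ISSUED = 7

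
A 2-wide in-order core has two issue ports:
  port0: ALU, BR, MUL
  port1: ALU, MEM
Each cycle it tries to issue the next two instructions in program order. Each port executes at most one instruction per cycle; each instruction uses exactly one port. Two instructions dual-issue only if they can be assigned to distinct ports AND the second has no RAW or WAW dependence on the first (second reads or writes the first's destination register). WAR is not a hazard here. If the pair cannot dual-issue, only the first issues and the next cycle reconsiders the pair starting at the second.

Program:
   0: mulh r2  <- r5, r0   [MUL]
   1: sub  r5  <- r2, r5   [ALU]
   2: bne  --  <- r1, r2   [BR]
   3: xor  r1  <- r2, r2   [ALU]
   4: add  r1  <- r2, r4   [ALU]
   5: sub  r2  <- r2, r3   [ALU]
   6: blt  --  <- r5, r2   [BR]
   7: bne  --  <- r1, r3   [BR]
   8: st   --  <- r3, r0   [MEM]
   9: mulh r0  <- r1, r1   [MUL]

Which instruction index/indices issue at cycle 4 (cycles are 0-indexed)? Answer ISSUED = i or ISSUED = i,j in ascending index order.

ISSUED = 6

c0: i0 mulh.MUL  RAW r2
c1: i1+i2 sub.ALU/bne.BR  2-wide
c2: i3 xor.ALU  WAW r1
c3: i4+i5 add.ALU/sub.ALU  2-wide
c4: i6 blt.BR  no-port BR/BR
c5: i7+i8 bne.BR/st.MEM  2-wide
c6: i9 mulh.MUL  tail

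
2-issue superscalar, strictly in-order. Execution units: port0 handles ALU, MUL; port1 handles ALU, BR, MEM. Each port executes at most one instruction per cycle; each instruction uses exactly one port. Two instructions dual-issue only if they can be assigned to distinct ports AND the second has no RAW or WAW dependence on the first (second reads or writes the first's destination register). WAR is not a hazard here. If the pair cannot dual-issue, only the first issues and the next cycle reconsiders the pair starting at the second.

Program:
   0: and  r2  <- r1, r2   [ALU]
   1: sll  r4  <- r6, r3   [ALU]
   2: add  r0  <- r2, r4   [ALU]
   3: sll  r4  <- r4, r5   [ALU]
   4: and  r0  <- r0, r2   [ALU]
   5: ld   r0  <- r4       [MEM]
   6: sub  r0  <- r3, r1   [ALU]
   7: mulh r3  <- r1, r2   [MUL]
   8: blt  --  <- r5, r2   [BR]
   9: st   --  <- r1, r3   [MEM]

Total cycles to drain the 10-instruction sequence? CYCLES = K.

[0] i0,i1  and/sll  -- pair
[1] i2,i3  add/sll  -- pair
[2] i4  and  -- WAW r0
[3] i5  ld  -- WAW r0
[4] i6,i7  sub/mulh  -- pair
[5] i8  blt  -- no-port BR/MEM
[6] i9  st  -- tail

CYCLES = 7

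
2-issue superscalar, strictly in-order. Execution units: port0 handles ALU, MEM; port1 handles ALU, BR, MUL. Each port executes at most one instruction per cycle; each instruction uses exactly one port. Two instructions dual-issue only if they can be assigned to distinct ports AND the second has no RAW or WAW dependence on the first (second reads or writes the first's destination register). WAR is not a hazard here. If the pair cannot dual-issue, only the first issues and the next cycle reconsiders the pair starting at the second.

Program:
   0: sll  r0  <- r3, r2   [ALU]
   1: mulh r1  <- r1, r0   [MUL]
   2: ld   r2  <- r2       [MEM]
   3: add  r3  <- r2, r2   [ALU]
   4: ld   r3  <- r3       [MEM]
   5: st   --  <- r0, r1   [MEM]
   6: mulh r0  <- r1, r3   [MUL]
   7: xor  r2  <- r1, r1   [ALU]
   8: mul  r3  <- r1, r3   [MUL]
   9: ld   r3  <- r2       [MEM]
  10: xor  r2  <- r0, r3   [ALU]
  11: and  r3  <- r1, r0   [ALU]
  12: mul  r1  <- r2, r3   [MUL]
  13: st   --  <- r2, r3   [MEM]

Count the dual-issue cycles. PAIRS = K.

PAIRS = 5

  cy0 -> i0 (sll.ALU) RAW r0
  cy1 -> i1&i2 (mulh.MUL/ld.MEM) 2-wide
  cy2 -> i3 (add.ALU) RAW+WAW r3
  cy3 -> i4 (ld.MEM) no-port MEM/MEM
  cy4 -> i5&i6 (st.MEM/mulh.MUL) 2-wide
  cy5 -> i7&i8 (xor.ALU/mul.MUL) 2-wide
  cy6 -> i9 (ld.MEM) RAW r3
  cy7 -> i10&i11 (xor.ALU/and.ALU) 2-wide
  cy8 -> i12&i13 (mul.MUL/st.MEM) 2-wide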